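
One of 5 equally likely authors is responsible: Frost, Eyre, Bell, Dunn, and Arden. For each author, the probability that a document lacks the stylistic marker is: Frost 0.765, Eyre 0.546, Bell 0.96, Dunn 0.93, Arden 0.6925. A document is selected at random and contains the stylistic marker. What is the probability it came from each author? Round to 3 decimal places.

Taking complements, P(marker | each) = Frost 0.235, Eyre 0.454, Bell 0.04, Dunn 0.07, Arden 0.3075.
With a uniform prior (1/5 each), posterior ∝ likelihood:
  Frost: 0.235
  Eyre: 0.454
  Bell: 0.04
  Dunn: 0.07
  Arden: 0.3075
Total = 1.1065.
P(Frost | marker) = 0.235/1.1065 ≈ 0.212
P(Eyre | marker) = 0.454/1.1065 ≈ 0.410
P(Bell | marker) = 0.04/1.1065 ≈ 0.036
P(Dunn | marker) = 0.07/1.1065 ≈ 0.063
P(Arden | marker) = 0.3075/1.1065 ≈ 0.278

Frost 0.212, Eyre 0.410, Bell 0.036, Dunn 0.063, Arden 0.278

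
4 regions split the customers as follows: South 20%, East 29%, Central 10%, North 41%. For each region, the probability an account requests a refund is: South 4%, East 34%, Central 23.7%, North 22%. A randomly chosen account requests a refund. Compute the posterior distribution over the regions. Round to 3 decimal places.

Compute prior × likelihood for every hypothesis:
  South: 0.2 × 0.04 = 0.008
  East: 0.29 × 0.34 = 0.0986
  Central: 0.1 × 0.237 = 0.0237
  North: 0.41 × 0.22 = 0.0902
Sum = 0.2205.
P(South | refund) = 0.008/0.2205 ≈ 0.036
P(East | refund) = 0.0986/0.2205 ≈ 0.447
P(Central | refund) = 0.0237/0.2205 ≈ 0.107
P(North | refund) = 0.0902/0.2205 ≈ 0.409

South 0.036, East 0.447, Central 0.107, North 0.409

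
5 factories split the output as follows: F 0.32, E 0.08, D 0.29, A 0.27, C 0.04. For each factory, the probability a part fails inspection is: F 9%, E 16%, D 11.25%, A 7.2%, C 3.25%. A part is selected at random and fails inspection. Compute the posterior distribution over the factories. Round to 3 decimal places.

F 0.303, E 0.135, D 0.344, A 0.205, C 0.014

Prior × likelihood for each hypothesis:
  F: 0.32 × 0.09 = 0.0288
  E: 0.08 × 0.16 = 0.0128
  D: 0.29 × 0.1125 = 0.032625
  A: 0.27 × 0.072 = 0.01944
  C: 0.04 × 0.0325 = 0.0013
Sum = 0.094965.
P(F | nonconforming) = 0.0288/0.094965 ≈ 0.303
P(E | nonconforming) = 0.0128/0.094965 ≈ 0.135
P(D | nonconforming) = 0.032625/0.094965 ≈ 0.344
P(A | nonconforming) = 0.01944/0.094965 ≈ 0.205
P(C | nonconforming) = 0.0013/0.094965 ≈ 0.014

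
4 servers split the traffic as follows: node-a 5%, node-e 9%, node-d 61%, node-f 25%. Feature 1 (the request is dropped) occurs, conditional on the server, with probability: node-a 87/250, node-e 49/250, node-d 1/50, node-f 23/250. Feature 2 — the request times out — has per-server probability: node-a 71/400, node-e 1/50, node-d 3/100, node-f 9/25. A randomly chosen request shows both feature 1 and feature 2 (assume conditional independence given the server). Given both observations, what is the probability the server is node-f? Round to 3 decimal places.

Unnormalized posteriors (prior × likelihood):
  node-a: 0.05 × 0.348 × 0.1775 = 0.0030885
  node-e: 0.09 × 0.196 × 0.02 = 0.0003528
  node-d: 0.61 × 0.02 × 0.03 = 0.000366
  node-f: 0.25 × 0.092 × 0.36 = 0.00828
Normalizing constant = 0.0120873.
P(node-f | evidence) = 0.00828 / 0.0120873 ≈ 0.685.

0.685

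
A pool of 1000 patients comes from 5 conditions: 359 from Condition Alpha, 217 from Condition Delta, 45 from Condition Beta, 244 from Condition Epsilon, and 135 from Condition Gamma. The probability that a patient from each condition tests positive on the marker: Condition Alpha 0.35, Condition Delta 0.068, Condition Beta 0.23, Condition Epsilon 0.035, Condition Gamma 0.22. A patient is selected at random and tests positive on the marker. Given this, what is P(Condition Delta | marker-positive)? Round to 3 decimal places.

0.078

Compute prior × likelihood for every hypothesis:
  Condition Alpha: 0.359 × 0.35 = 0.12565
  Condition Delta: 0.217 × 0.068 = 0.014756
  Condition Beta: 0.045 × 0.23 = 0.01035
  Condition Epsilon: 0.244 × 0.035 = 0.00854
  Condition Gamma: 0.135 × 0.22 = 0.0297
Normalizing constant = 0.188996.
P(Condition Delta | evidence) = 0.014756 / 0.188996 ≈ 0.078.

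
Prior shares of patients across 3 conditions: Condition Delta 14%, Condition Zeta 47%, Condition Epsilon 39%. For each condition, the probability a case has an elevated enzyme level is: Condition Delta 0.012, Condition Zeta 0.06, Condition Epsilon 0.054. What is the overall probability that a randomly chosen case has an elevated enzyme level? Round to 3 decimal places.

Compute prior × likelihood for every hypothesis:
  Condition Delta: 0.14 × 0.012 = 0.00168
  Condition Zeta: 0.47 × 0.06 = 0.0282
  Condition Epsilon: 0.39 × 0.054 = 0.02106
P(elevated) = 0.00168 + 0.0282 + 0.02106 = 0.05094 → 0.051.

0.051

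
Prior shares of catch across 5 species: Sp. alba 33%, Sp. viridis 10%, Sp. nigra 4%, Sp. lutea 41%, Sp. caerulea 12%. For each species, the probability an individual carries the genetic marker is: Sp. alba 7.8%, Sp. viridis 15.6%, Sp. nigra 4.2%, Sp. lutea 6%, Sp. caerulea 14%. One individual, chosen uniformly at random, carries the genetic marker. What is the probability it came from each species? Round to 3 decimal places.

Compute prior × likelihood for every hypothesis:
  Sp. alba: 0.33 × 0.078 = 0.02574
  Sp. viridis: 0.1 × 0.156 = 0.0156
  Sp. nigra: 0.04 × 0.042 = 0.00168
  Sp. lutea: 0.41 × 0.06 = 0.0246
  Sp. caerulea: 0.12 × 0.14 = 0.0168
Sum = 0.08442.
P(Sp. alba | marker) = 0.02574/0.08442 ≈ 0.305
P(Sp. viridis | marker) = 0.0156/0.08442 ≈ 0.185
P(Sp. nigra | marker) = 0.00168/0.08442 ≈ 0.020
P(Sp. lutea | marker) = 0.0246/0.08442 ≈ 0.291
P(Sp. caerulea | marker) = 0.0168/0.08442 ≈ 0.199
(Check: 0.305+0.185+0.020+0.291+0.199 = 1.000.)

Sp. alba 0.305, Sp. viridis 0.185, Sp. nigra 0.020, Sp. lutea 0.291, Sp. caerulea 0.199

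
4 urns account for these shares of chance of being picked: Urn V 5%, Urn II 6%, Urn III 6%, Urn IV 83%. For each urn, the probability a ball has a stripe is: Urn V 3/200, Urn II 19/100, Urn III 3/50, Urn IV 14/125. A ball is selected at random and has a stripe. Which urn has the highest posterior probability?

Urn IV

Prior × likelihood for each hypothesis:
  Urn V: 0.05 × 0.015 = 0.00075
  Urn II: 0.06 × 0.19 = 0.0114
  Urn III: 0.06 × 0.06 = 0.0036
  Urn IV: 0.83 × 0.112 = 0.09296
Sum = 0.10871.
Largest term belongs to Urn IV, so Urn IV is most probable.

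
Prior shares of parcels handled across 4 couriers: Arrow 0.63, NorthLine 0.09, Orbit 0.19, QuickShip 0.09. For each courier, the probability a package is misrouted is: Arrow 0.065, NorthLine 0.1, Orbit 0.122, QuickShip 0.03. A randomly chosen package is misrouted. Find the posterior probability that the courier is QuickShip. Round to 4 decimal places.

0.0356

Prior × likelihood for each hypothesis:
  Arrow: 0.63 × 0.065 = 0.04095
  NorthLine: 0.09 × 0.1 = 0.009
  Orbit: 0.19 × 0.122 = 0.02318
  QuickShip: 0.09 × 0.03 = 0.0027
Normalizing constant = 0.07583.
P(QuickShip | evidence) = 0.0027 / 0.07583 ≈ 0.0356.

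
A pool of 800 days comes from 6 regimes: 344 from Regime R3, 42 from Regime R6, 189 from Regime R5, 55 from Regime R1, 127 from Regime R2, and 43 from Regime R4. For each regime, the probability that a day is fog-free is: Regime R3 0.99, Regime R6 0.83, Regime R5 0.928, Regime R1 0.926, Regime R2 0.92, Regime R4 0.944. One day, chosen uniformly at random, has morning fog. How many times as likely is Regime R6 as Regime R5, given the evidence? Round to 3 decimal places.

Taking complements, P(fog | each) = Regime R3 0.01, Regime R6 0.17, Regime R5 0.072, Regime R1 0.074, Regime R2 0.08, Regime R4 0.056.
Prior × likelihood for each hypothesis:
  Regime R3: 0.43 × 0.01 = 0.0043
  Regime R6: 0.0525 × 0.17 = 0.008925
  Regime R5: 0.23625 × 0.072 = 0.01701
  Regime R1: 0.06875 × 0.074 = 0.0050875
  Regime R2: 0.15875 × 0.08 = 0.0127
  Regime R4: 0.05375 × 0.056 = 0.00301
Total = 0.0510325.
The ratio is 0.008925 / 0.01701 (the normalizer cancels) = 0.525.

0.525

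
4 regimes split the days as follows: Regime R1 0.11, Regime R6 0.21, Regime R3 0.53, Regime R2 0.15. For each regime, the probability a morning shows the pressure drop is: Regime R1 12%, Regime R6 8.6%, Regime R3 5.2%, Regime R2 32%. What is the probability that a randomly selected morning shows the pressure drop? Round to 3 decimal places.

0.107

Unnormalized posteriors (prior × likelihood):
  Regime R1: 0.11 × 0.12 = 0.0132
  Regime R6: 0.21 × 0.086 = 0.01806
  Regime R3: 0.53 × 0.052 = 0.02756
  Regime R2: 0.15 × 0.32 = 0.048
P(drop) = 0.0132 + 0.01806 + 0.02756 + 0.048 = 0.10682 → 0.107.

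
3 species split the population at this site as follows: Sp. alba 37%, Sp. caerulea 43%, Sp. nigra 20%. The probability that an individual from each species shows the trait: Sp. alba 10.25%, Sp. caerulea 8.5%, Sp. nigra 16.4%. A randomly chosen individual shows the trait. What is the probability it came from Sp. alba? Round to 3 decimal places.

0.354

Prior × likelihood for each hypothesis:
  Sp. alba: 0.37 × 0.1025 = 0.037925
  Sp. caerulea: 0.43 × 0.085 = 0.03655
  Sp. nigra: 0.2 × 0.164 = 0.0328
Normalizing constant = 0.107275.
P(Sp. alba | evidence) = 0.037925 / 0.107275 ≈ 0.354.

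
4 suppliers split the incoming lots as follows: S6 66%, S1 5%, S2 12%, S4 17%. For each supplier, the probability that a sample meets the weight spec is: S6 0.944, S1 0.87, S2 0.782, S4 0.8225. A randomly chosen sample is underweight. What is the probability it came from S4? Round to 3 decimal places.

Taking complements, P(underweight | each) = S6 0.056, S1 0.13, S2 0.218, S4 0.1775.
Unnormalized posteriors (prior × likelihood):
  S6: 0.66 × 0.056 = 0.03696
  S1: 0.05 × 0.13 = 0.0065
  S2: 0.12 × 0.218 = 0.02616
  S4: 0.17 × 0.1775 = 0.030175
Total = 0.099795.
P(S4 | evidence) = 0.030175 / 0.099795 ≈ 0.302.

0.302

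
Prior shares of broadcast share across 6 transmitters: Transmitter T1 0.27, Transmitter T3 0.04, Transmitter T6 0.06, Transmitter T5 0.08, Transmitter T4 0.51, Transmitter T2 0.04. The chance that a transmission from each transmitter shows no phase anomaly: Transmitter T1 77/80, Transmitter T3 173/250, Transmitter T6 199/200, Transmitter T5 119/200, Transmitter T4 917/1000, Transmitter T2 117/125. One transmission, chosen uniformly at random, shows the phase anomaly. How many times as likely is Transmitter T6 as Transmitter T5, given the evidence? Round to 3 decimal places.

Taking complements, P(anomaly | each) = Transmitter T1 0.0375, Transmitter T3 0.308, Transmitter T6 0.005, Transmitter T5 0.405, Transmitter T4 0.083, Transmitter T2 0.064.
Compute prior × likelihood for every hypothesis:
  Transmitter T1: 0.27 × 0.0375 = 0.010125
  Transmitter T3: 0.04 × 0.308 = 0.01232
  Transmitter T6: 0.06 × 0.005 = 0.0003
  Transmitter T5: 0.08 × 0.405 = 0.0324
  Transmitter T4: 0.51 × 0.083 = 0.04233
  Transmitter T2: 0.04 × 0.064 = 0.00256
Normalizing constant = 0.100035.
The ratio is 0.0003 / 0.0324 (the normalizer cancels) = 0.009.

0.009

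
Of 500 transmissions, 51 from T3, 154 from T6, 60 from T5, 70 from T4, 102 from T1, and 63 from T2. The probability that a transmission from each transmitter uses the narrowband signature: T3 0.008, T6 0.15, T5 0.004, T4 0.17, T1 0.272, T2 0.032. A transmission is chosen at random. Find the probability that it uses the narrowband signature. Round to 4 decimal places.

By Bayes' rule, posterior ∝ prior × likelihood:
  T3: 0.102 × 0.008 = 0.000816
  T6: 0.308 × 0.15 = 0.0462
  T5: 0.12 × 0.004 = 0.00048
  T4: 0.14 × 0.17 = 0.0238
  T1: 0.204 × 0.272 = 0.055488
  T2: 0.126 × 0.032 = 0.004032
P(narrowband) = 0.000816 + 0.0462 + 0.00048 + 0.0238 + 0.055488 + 0.004032 = 0.130816 → 0.1308.

0.1308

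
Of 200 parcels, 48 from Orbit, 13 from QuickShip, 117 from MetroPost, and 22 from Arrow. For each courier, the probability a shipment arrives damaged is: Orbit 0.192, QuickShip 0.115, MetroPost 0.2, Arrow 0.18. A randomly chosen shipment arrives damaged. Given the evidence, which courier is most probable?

Compute prior × likelihood for every hypothesis:
  Orbit: 0.24 × 0.192 = 0.04608
  QuickShip: 0.065 × 0.115 = 0.007475
  MetroPost: 0.585 × 0.2 = 0.117
  Arrow: 0.11 × 0.18 = 0.0198
Normalizing constant = 0.190355.
Largest term belongs to MetroPost, so MetroPost is most probable.

MetroPost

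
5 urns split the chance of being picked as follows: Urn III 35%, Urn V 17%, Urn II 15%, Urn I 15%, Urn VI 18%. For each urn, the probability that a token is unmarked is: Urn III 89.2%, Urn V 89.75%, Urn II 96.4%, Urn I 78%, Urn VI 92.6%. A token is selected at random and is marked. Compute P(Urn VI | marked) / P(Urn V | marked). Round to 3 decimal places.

0.764

Taking complements, P(marked | each) = Urn III 0.108, Urn V 0.1025, Urn II 0.036, Urn I 0.22, Urn VI 0.074.
Compute prior × likelihood for every hypothesis:
  Urn III: 0.35 × 0.108 = 0.0378
  Urn V: 0.17 × 0.1025 = 0.017425
  Urn II: 0.15 × 0.036 = 0.0054
  Urn I: 0.15 × 0.22 = 0.033
  Urn VI: 0.18 × 0.074 = 0.01332
Sum = 0.106945.
The ratio is 0.01332 / 0.017425 (the normalizer cancels) = 0.764.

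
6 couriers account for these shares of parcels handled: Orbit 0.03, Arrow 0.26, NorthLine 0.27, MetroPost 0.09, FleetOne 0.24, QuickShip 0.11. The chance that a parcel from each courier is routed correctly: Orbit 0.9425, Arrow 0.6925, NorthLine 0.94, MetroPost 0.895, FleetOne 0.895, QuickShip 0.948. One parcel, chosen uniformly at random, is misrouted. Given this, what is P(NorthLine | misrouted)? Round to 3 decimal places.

Taking complements, P(misrouted | each) = Orbit 0.0575, Arrow 0.3075, NorthLine 0.06, MetroPost 0.105, FleetOne 0.105, QuickShip 0.052.
Unnormalized posteriors (prior × likelihood):
  Orbit: 0.03 × 0.0575 = 0.001725
  Arrow: 0.26 × 0.3075 = 0.07995
  NorthLine: 0.27 × 0.06 = 0.0162
  MetroPost: 0.09 × 0.105 = 0.00945
  FleetOne: 0.24 × 0.105 = 0.0252
  QuickShip: 0.11 × 0.052 = 0.00572
Sum = 0.138245.
P(NorthLine | evidence) = 0.0162 / 0.138245 ≈ 0.117.

0.117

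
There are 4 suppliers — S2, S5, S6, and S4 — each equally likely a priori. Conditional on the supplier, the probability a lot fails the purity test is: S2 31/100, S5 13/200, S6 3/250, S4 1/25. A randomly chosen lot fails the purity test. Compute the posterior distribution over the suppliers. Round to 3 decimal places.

S2 0.726, S5 0.152, S6 0.028, S4 0.094

With a uniform prior (1/4 each), posterior ∝ likelihood:
  S2: 0.31
  S5: 0.065
  S6: 0.012
  S4: 0.04
Sum = 0.427.
P(S2 | off-spec) = 0.31/0.427 ≈ 0.726
P(S5 | off-spec) = 0.065/0.427 ≈ 0.152
P(S6 | off-spec) = 0.012/0.427 ≈ 0.028
P(S4 | off-spec) = 0.04/0.427 ≈ 0.094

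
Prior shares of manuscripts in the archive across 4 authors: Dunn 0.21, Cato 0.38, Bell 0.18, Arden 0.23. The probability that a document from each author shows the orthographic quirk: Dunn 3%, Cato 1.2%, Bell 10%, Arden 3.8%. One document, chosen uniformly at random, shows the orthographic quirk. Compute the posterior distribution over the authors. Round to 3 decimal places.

Dunn 0.168, Cato 0.121, Bell 0.479, Arden 0.232

Compute prior × likelihood for every hypothesis:
  Dunn: 0.21 × 0.03 = 0.0063
  Cato: 0.38 × 0.012 = 0.00456
  Bell: 0.18 × 0.1 = 0.018
  Arden: 0.23 × 0.038 = 0.00874
Normalizing constant = 0.0376.
P(Dunn | quirk) = 0.0063/0.0376 ≈ 0.168
P(Cato | quirk) = 0.00456/0.0376 ≈ 0.121
P(Bell | quirk) = 0.018/0.0376 ≈ 0.479
P(Arden | quirk) = 0.00874/0.0376 ≈ 0.232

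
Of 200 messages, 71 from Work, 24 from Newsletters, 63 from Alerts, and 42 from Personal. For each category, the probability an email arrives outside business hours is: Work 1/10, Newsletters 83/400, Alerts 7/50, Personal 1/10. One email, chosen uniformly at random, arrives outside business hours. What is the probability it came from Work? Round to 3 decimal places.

0.283

Prior × likelihood for each hypothesis:
  Work: 0.355 × 0.1 = 0.0355
  Newsletters: 0.12 × 0.2075 = 0.0249
  Alerts: 0.315 × 0.14 = 0.0441
  Personal: 0.21 × 0.1 = 0.021
Normalizing constant = 0.1255.
P(Work | evidence) = 0.0355 / 0.1255 ≈ 0.283.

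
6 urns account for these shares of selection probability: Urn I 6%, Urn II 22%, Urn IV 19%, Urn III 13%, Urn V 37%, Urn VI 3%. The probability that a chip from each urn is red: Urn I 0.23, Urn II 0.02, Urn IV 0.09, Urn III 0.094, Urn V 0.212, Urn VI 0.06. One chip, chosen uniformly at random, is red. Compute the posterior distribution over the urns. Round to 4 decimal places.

Compute prior × likelihood for every hypothesis:
  Urn I: 0.06 × 0.23 = 0.0138
  Urn II: 0.22 × 0.02 = 0.0044
  Urn IV: 0.19 × 0.09 = 0.0171
  Urn III: 0.13 × 0.094 = 0.01222
  Urn V: 0.37 × 0.212 = 0.07844
  Urn VI: 0.03 × 0.06 = 0.0018
Sum = 0.12776.
P(Urn I | red) = 0.0138/0.12776 ≈ 0.1080
P(Urn II | red) = 0.0044/0.12776 ≈ 0.0344
P(Urn IV | red) = 0.0171/0.12776 ≈ 0.1338
P(Urn III | red) = 0.01222/0.12776 ≈ 0.0956
P(Urn V | red) = 0.07844/0.12776 ≈ 0.6140
P(Urn VI | red) = 0.0018/0.12776 ≈ 0.0141

Urn I 0.1080, Urn II 0.0344, Urn IV 0.1338, Urn III 0.0956, Urn V 0.6140, Urn VI 0.0141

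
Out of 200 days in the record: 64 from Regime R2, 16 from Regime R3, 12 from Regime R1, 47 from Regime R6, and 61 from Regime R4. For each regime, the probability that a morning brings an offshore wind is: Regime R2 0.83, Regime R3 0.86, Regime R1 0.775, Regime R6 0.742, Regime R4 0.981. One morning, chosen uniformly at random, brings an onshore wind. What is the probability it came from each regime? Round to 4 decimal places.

Regime R2 0.3738, Regime R3 0.0770, Regime R1 0.0928, Regime R6 0.4166, Regime R4 0.0398

Taking complements, P(onshore | each) = Regime R2 0.17, Regime R3 0.14, Regime R1 0.225, Regime R6 0.258, Regime R4 0.019.
Prior × likelihood for each hypothesis:
  Regime R2: 0.32 × 0.17 = 0.0544
  Regime R3: 0.08 × 0.14 = 0.0112
  Regime R1: 0.06 × 0.225 = 0.0135
  Regime R6: 0.235 × 0.258 = 0.06063
  Regime R4: 0.305 × 0.019 = 0.005795
Normalizing constant = 0.145525.
P(Regime R2 | onshore) = 0.0544/0.145525 ≈ 0.3738
P(Regime R3 | onshore) = 0.0112/0.145525 ≈ 0.0770
P(Regime R1 | onshore) = 0.0135/0.145525 ≈ 0.0928
P(Regime R6 | onshore) = 0.06063/0.145525 ≈ 0.4166
P(Regime R4 | onshore) = 0.005795/0.145525 ≈ 0.0398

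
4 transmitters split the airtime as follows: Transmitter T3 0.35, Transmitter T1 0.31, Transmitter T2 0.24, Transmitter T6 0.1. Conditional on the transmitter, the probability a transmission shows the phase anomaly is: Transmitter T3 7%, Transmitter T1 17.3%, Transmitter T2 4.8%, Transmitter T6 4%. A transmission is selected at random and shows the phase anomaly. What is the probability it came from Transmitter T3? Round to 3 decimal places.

Prior × likelihood for each hypothesis:
  Transmitter T3: 0.35 × 0.07 = 0.0245
  Transmitter T1: 0.31 × 0.173 = 0.05363
  Transmitter T2: 0.24 × 0.048 = 0.01152
  Transmitter T6: 0.1 × 0.04 = 0.004
Sum = 0.09365.
P(Transmitter T3 | evidence) = 0.0245 / 0.09365 ≈ 0.262.

0.262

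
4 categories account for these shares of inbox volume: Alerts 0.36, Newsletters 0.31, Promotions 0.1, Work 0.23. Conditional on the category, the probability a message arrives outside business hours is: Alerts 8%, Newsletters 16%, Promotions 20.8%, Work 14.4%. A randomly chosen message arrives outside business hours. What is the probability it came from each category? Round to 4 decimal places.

Alerts 0.2177, Newsletters 0.3748, Promotions 0.1572, Work 0.2503

By Bayes' rule, posterior ∝ prior × likelihood:
  Alerts: 0.36 × 0.08 = 0.0288
  Newsletters: 0.31 × 0.16 = 0.0496
  Promotions: 0.1 × 0.208 = 0.0208
  Work: 0.23 × 0.144 = 0.03312
Total = 0.13232.
P(Alerts | off-hours) = 0.0288/0.13232 ≈ 0.2177
P(Newsletters | off-hours) = 0.0496/0.13232 ≈ 0.3748
P(Promotions | off-hours) = 0.0208/0.13232 ≈ 0.1572
P(Work | off-hours) = 0.03312/0.13232 ≈ 0.2503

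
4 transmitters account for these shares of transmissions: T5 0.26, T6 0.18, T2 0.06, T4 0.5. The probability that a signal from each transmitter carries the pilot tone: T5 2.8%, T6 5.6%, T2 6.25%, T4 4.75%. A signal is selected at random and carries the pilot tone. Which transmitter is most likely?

Unnormalized posteriors (prior × likelihood):
  T5: 0.26 × 0.028 = 0.00728
  T6: 0.18 × 0.056 = 0.01008
  T2: 0.06 × 0.0625 = 0.00375
  T4: 0.5 × 0.0475 = 0.02375
Total = 0.04486.
Largest term belongs to T4, so T4 is most probable.

T4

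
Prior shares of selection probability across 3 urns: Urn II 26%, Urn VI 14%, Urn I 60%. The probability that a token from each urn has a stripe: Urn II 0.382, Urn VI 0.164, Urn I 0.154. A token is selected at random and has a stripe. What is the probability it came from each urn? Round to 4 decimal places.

Prior × likelihood for each hypothesis:
  Urn II: 0.26 × 0.382 = 0.09932
  Urn VI: 0.14 × 0.164 = 0.02296
  Urn I: 0.6 × 0.154 = 0.0924
Total = 0.21468.
P(Urn II | striped) = 0.09932/0.21468 ≈ 0.4626
P(Urn VI | striped) = 0.02296/0.21468 ≈ 0.1069
P(Urn I | striped) = 0.0924/0.21468 ≈ 0.4304
(Check: 0.4626+0.1069+0.4304 = 0.9999.)

Urn II 0.4626, Urn VI 0.1069, Urn I 0.4304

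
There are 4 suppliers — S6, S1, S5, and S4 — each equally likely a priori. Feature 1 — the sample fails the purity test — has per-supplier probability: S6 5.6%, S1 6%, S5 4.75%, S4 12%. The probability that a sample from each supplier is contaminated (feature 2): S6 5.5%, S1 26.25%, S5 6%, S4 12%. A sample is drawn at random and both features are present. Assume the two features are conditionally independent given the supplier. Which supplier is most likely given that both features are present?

S1

Since the prior is uniform, the posterior is proportional to the likelihood:
  S6: 0.056 × 0.055 = 0.00308
  S1: 0.06 × 0.2625 = 0.01575
  S5: 0.0475 × 0.06 = 0.00285
  S4: 0.12 × 0.12 = 0.0144
Sum = 0.03608.
Largest term belongs to S1, so S1 is most probable.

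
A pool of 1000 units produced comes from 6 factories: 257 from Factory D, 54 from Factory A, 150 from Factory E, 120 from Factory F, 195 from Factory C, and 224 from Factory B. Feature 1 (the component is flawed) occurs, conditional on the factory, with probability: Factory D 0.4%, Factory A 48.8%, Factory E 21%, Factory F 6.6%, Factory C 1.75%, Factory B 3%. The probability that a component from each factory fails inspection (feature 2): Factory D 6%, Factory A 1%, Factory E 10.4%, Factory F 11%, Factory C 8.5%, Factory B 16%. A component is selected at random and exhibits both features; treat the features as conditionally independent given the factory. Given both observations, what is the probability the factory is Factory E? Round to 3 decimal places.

By Bayes' rule, posterior ∝ prior × likelihood:
  Factory D: 0.257 × 0.004 × 0.06 = 0.00006168
  Factory A: 0.054 × 0.488 × 0.01 = 0.00026352
  Factory E: 0.15 × 0.21 × 0.104 = 0.003276
  Factory F: 0.12 × 0.066 × 0.11 = 0.0008712
  Factory C: 0.195 × 0.0175 × 0.085 = 0.0002900625
  Factory B: 0.224 × 0.03 × 0.16 = 0.0010752
Sum = 0.0058376625.
P(Factory E | evidence) = 0.003276 / 0.0058376625 ≈ 0.561.

0.561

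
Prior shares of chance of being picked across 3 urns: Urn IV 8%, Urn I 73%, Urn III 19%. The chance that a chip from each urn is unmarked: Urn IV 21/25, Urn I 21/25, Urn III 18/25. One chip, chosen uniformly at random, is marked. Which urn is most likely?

Urn I

Taking complements, P(marked | each) = Urn IV 0.16, Urn I 0.16, Urn III 0.28.
By Bayes' rule, posterior ∝ prior × likelihood:
  Urn IV: 0.08 × 0.16 = 0.0128
  Urn I: 0.73 × 0.16 = 0.1168
  Urn III: 0.19 × 0.28 = 0.0532
Sum = 0.1828.
Largest term belongs to Urn I, so Urn I is most probable.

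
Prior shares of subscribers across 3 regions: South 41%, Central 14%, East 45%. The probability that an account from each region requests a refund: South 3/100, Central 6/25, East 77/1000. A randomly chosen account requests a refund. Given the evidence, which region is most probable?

East

By Bayes' rule, posterior ∝ prior × likelihood:
  South: 0.41 × 0.03 = 0.0123
  Central: 0.14 × 0.24 = 0.0336
  East: 0.45 × 0.077 = 0.03465
Sum = 0.08055.
Largest term belongs to East, so East is most probable.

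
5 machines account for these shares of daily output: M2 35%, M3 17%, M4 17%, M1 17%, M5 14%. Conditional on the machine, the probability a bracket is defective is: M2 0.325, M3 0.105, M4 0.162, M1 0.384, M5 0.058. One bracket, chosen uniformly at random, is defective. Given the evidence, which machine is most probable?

Compute prior × likelihood for every hypothesis:
  M2: 0.35 × 0.325 = 0.11375
  M3: 0.17 × 0.105 = 0.01785
  M4: 0.17 × 0.162 = 0.02754
  M1: 0.17 × 0.384 = 0.06528
  M5: 0.14 × 0.058 = 0.00812
Total = 0.23254.
Largest term belongs to M2, so M2 is most probable.

M2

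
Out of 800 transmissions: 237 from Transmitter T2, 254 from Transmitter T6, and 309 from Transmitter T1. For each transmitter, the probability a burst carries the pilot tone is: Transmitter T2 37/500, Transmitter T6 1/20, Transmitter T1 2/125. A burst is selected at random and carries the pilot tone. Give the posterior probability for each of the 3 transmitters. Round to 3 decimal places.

Transmitter T2 0.498, Transmitter T6 0.361, Transmitter T1 0.141

Unnormalized posteriors (prior × likelihood):
  Transmitter T2: 0.29625 × 0.074 = 0.0219225
  Transmitter T6: 0.3175 × 0.05 = 0.015875
  Transmitter T1: 0.38625 × 0.016 = 0.00618
Normalizing constant = 0.0439775.
P(Transmitter T2 | pilot) = 0.0219225/0.0439775 ≈ 0.498
P(Transmitter T6 | pilot) = 0.015875/0.0439775 ≈ 0.361
P(Transmitter T1 | pilot) = 0.00618/0.0439775 ≈ 0.141
(Check: 0.498+0.361+0.141 = 1.000.)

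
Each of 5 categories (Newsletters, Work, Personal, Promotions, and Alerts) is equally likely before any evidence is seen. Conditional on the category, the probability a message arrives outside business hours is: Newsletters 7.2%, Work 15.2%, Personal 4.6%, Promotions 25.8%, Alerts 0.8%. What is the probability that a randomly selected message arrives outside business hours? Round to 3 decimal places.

Since the prior is uniform, the posterior is proportional to the likelihood:
  Newsletters: 0.072
  Work: 0.152
  Personal: 0.046
  Promotions: 0.258
  Alerts: 0.008
P(off-hours) = (1/5) × (0.072 + 0.152 + 0.046 + 0.258 + 0.008) = 0.536/5 ≈ 0.107.

0.107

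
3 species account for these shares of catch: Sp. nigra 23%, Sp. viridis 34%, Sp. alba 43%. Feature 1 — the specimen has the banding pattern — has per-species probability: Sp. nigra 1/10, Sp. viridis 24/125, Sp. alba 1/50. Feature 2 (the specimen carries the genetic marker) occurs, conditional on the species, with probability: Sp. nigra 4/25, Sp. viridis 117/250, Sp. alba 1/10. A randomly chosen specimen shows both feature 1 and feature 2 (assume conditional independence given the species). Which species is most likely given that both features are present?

Sp. viridis

Compute prior × likelihood for every hypothesis:
  Sp. nigra: 0.23 × 0.1 × 0.16 = 0.00368
  Sp. viridis: 0.34 × 0.192 × 0.468 = 0.03055104
  Sp. alba: 0.43 × 0.02 × 0.1 = 0.00086
Total = 0.03509104.
Largest term belongs to Sp. viridis, so Sp. viridis is most probable.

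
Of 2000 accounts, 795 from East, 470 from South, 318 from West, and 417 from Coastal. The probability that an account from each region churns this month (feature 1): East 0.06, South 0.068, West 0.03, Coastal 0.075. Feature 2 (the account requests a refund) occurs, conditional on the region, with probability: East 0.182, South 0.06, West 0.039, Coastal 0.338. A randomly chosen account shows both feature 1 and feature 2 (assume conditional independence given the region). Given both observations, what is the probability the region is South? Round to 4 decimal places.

Prior × likelihood for each hypothesis:
  East: 0.3975 × 0.06 × 0.182 = 0.0043407
  South: 0.235 × 0.068 × 0.06 = 0.0009588
  West: 0.159 × 0.03 × 0.039 = 0.00018603
  Coastal: 0.2085 × 0.075 × 0.338 = 0.005285475
Sum = 0.010771005.
P(South | evidence) = 0.0009588 / 0.010771005 ≈ 0.0890.

0.0890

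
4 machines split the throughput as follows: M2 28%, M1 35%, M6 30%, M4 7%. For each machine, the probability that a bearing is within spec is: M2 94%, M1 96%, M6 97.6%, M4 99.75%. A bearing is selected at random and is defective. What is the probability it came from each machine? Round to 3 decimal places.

Taking complements, P(defective | each) = M2 0.06, M1 0.04, M6 0.024, M4 0.0025.
By Bayes' rule, posterior ∝ prior × likelihood:
  M2: 0.28 × 0.06 = 0.0168
  M1: 0.35 × 0.04 = 0.014
  M6: 0.3 × 0.024 = 0.0072
  M4: 0.07 × 0.0025 = 0.000175
Normalizing constant = 0.038175.
P(M2 | defective) = 0.0168/0.038175 ≈ 0.440
P(M1 | defective) = 0.014/0.038175 ≈ 0.367
P(M6 | defective) = 0.0072/0.038175 ≈ 0.189
P(M4 | defective) = 0.000175/0.038175 ≈ 0.005

M2 0.440, M1 0.367, M6 0.189, M4 0.005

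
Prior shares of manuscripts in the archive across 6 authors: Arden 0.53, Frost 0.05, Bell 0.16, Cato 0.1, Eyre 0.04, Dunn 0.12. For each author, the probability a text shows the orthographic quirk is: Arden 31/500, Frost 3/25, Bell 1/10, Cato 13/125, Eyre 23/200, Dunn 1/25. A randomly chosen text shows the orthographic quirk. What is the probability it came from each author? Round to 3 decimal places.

Arden 0.440, Frost 0.080, Bell 0.214, Cato 0.139, Eyre 0.062, Dunn 0.064

Compute prior × likelihood for every hypothesis:
  Arden: 0.53 × 0.062 = 0.03286
  Frost: 0.05 × 0.12 = 0.006
  Bell: 0.16 × 0.1 = 0.016
  Cato: 0.1 × 0.104 = 0.0104
  Eyre: 0.04 × 0.115 = 0.0046
  Dunn: 0.12 × 0.04 = 0.0048
Sum = 0.07466.
P(Arden | quirk) = 0.03286/0.07466 ≈ 0.440
P(Frost | quirk) = 0.006/0.07466 ≈ 0.080
P(Bell | quirk) = 0.016/0.07466 ≈ 0.214
P(Cato | quirk) = 0.0104/0.07466 ≈ 0.139
P(Eyre | quirk) = 0.0046/0.07466 ≈ 0.062
P(Dunn | quirk) = 0.0048/0.07466 ≈ 0.064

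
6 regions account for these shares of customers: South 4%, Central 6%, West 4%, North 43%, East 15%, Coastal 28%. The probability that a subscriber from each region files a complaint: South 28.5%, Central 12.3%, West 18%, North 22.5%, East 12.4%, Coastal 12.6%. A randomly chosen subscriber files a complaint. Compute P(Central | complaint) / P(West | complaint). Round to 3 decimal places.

1.025

Prior × likelihood for each hypothesis:
  South: 0.04 × 0.285 = 0.0114
  Central: 0.06 × 0.123 = 0.00738
  West: 0.04 × 0.18 = 0.0072
  North: 0.43 × 0.225 = 0.09675
  East: 0.15 × 0.124 = 0.0186
  Coastal: 0.28 × 0.126 = 0.03528
Sum = 0.17661.
The ratio is 0.00738 / 0.0072 (the normalizer cancels) = 1.025.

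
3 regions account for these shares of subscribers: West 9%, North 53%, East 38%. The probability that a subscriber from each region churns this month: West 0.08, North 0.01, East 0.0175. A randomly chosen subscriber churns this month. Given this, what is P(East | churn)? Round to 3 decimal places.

0.347

By Bayes' rule, posterior ∝ prior × likelihood:
  West: 0.09 × 0.08 = 0.0072
  North: 0.53 × 0.01 = 0.0053
  East: 0.38 × 0.0175 = 0.00665
Normalizing constant = 0.01915.
P(East | evidence) = 0.00665 / 0.01915 ≈ 0.347.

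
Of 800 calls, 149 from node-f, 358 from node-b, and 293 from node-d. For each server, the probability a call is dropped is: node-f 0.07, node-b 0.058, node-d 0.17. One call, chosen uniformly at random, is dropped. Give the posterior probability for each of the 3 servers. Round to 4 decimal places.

node-f 0.1288, node-b 0.2563, node-d 0.6149

By Bayes' rule, posterior ∝ prior × likelihood:
  node-f: 0.18625 × 0.07 = 0.0130375
  node-b: 0.4475 × 0.058 = 0.025955
  node-d: 0.36625 × 0.17 = 0.0622625
Normalizing constant = 0.101255.
P(node-f | dropped) = 0.0130375/0.101255 ≈ 0.1288
P(node-b | dropped) = 0.025955/0.101255 ≈ 0.2563
P(node-d | dropped) = 0.0622625/0.101255 ≈ 0.6149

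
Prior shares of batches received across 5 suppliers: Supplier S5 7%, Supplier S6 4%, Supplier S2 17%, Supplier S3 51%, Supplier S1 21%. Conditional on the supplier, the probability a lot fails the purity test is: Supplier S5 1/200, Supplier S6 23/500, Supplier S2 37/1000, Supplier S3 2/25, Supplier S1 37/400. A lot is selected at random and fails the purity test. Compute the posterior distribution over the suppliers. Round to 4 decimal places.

Compute prior × likelihood for every hypothesis:
  Supplier S5: 0.07 × 0.005 = 0.00035
  Supplier S6: 0.04 × 0.046 = 0.00184
  Supplier S2: 0.17 × 0.037 = 0.00629
  Supplier S3: 0.51 × 0.08 = 0.0408
  Supplier S1: 0.21 × 0.0925 = 0.019425
Normalizing constant = 0.068705.
P(Supplier S5 | off-spec) = 0.00035/0.068705 ≈ 0.0051
P(Supplier S6 | off-spec) = 0.00184/0.068705 ≈ 0.0268
P(Supplier S2 | off-spec) = 0.00629/0.068705 ≈ 0.0916
P(Supplier S3 | off-spec) = 0.0408/0.068705 ≈ 0.5938
P(Supplier S1 | off-spec) = 0.019425/0.068705 ≈ 0.2827

Supplier S5 0.0051, Supplier S6 0.0268, Supplier S2 0.0916, Supplier S3 0.5938, Supplier S1 0.2827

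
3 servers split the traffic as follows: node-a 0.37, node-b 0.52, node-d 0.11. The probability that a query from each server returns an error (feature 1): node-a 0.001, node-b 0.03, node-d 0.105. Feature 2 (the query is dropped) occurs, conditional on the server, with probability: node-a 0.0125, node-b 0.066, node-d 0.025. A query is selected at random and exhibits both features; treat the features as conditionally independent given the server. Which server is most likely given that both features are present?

node-b

Unnormalized posteriors (prior × likelihood):
  node-a: 0.37 × 0.001 × 0.0125 = 0.000004625
  node-b: 0.52 × 0.03 × 0.066 = 0.0010296
  node-d: 0.11 × 0.105 × 0.025 = 0.00028875
Total = 0.001322975.
Largest term belongs to node-b, so node-b is most probable.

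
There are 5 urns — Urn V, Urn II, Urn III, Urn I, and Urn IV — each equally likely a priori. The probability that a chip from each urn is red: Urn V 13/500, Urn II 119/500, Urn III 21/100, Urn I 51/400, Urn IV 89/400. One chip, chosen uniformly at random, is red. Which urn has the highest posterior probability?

Urn II

Since the prior is uniform, the posterior is proportional to the likelihood:
  Urn V: 0.026
  Urn II: 0.238
  Urn III: 0.21
  Urn I: 0.1275
  Urn IV: 0.2225
Sum = 0.824.
Largest term belongs to Urn II, so Urn II is most probable.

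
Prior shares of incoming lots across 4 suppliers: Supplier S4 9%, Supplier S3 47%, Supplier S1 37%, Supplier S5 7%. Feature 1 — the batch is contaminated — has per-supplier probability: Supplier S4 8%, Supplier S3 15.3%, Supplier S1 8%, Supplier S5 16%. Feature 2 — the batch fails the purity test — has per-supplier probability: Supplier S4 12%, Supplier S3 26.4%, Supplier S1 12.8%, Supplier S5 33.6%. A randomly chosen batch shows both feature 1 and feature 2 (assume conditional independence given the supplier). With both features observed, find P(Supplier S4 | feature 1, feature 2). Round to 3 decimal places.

Unnormalized posteriors (prior × likelihood):
  Supplier S4: 0.09 × 0.08 × 0.12 = 0.000864
  Supplier S3: 0.47 × 0.153 × 0.264 = 0.01898424
  Supplier S1: 0.37 × 0.08 × 0.128 = 0.0037888
  Supplier S5: 0.07 × 0.16 × 0.336 = 0.0037632
Sum = 0.02740024.
P(Supplier S4 | evidence) = 0.000864 / 0.02740024 ≈ 0.032.

0.032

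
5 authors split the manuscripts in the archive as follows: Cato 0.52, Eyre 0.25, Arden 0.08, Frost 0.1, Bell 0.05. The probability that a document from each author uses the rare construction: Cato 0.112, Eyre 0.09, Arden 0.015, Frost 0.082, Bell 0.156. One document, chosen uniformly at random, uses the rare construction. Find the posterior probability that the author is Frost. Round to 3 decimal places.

0.084

Compute prior × likelihood for every hypothesis:
  Cato: 0.52 × 0.112 = 0.05824
  Eyre: 0.25 × 0.09 = 0.0225
  Arden: 0.08 × 0.015 = 0.0012
  Frost: 0.1 × 0.082 = 0.0082
  Bell: 0.05 × 0.156 = 0.0078
Normalizing constant = 0.09794.
P(Frost | evidence) = 0.0082 / 0.09794 ≈ 0.084.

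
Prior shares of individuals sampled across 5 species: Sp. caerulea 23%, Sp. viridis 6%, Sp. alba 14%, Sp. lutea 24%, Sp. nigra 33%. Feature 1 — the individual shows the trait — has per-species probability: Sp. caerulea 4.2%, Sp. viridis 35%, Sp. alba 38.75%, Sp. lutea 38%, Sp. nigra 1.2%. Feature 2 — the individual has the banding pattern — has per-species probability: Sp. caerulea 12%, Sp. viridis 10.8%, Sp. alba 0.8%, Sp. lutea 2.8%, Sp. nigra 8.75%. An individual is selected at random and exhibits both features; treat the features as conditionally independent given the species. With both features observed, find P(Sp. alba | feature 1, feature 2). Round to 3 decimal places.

0.064

Prior × likelihood for each hypothesis:
  Sp. caerulea: 0.23 × 0.042 × 0.12 = 0.0011592
  Sp. viridis: 0.06 × 0.35 × 0.108 = 0.002268
  Sp. alba: 0.14 × 0.3875 × 0.008 = 0.000434
  Sp. lutea: 0.24 × 0.38 × 0.028 = 0.0025536
  Sp. nigra: 0.33 × 0.012 × 0.0875 = 0.0003465
Normalizing constant = 0.0067613.
P(Sp. alba | evidence) = 0.000434 / 0.0067613 ≈ 0.064.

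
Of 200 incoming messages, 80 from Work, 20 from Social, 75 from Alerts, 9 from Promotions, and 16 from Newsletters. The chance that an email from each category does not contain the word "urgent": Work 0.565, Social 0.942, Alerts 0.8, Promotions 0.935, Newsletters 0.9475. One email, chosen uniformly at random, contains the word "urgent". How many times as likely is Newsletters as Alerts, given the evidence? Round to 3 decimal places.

0.056

Taking complements, P(urgent-flag | each) = Work 0.435, Social 0.058, Alerts 0.2, Promotions 0.065, Newsletters 0.0525.
Unnormalized posteriors (prior × likelihood):
  Work: 0.4 × 0.435 = 0.174
  Social: 0.1 × 0.058 = 0.0058
  Alerts: 0.375 × 0.2 = 0.075
  Promotions: 0.045 × 0.065 = 0.002925
  Newsletters: 0.08 × 0.0525 = 0.0042
Total = 0.261925.
The ratio is 0.0042 / 0.075 (the normalizer cancels) = 0.056.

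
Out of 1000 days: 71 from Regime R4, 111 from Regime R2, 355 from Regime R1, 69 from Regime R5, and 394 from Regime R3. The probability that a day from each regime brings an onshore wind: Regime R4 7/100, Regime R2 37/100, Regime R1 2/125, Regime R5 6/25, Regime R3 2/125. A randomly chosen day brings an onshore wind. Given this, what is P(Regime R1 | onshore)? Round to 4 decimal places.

0.0762

Compute prior × likelihood for every hypothesis:
  Regime R4: 0.071 × 0.07 = 0.00497
  Regime R2: 0.111 × 0.37 = 0.04107
  Regime R1: 0.355 × 0.016 = 0.00568
  Regime R5: 0.069 × 0.24 = 0.01656
  Regime R3: 0.394 × 0.016 = 0.006304
Sum = 0.074584.
P(Regime R1 | evidence) = 0.00568 / 0.074584 ≈ 0.0762.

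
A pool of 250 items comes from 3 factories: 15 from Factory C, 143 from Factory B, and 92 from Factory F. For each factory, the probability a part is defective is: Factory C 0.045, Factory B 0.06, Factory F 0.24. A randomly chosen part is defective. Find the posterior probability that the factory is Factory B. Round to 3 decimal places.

By Bayes' rule, posterior ∝ prior × likelihood:
  Factory C: 0.06 × 0.045 = 0.0027
  Factory B: 0.572 × 0.06 = 0.03432
  Factory F: 0.368 × 0.24 = 0.08832
Total = 0.12534.
P(Factory B | evidence) = 0.03432 / 0.12534 ≈ 0.274.

0.274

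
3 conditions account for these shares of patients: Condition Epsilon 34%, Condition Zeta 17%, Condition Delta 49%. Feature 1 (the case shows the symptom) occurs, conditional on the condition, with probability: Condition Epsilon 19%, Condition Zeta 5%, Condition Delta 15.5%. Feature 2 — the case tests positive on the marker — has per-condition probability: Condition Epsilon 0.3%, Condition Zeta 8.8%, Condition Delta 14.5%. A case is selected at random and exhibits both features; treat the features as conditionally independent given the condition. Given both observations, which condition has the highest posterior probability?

Compute prior × likelihood for every hypothesis:
  Condition Epsilon: 0.34 × 0.19 × 0.003 = 0.0001938
  Condition Zeta: 0.17 × 0.05 × 0.088 = 0.000748
  Condition Delta: 0.49 × 0.155 × 0.145 = 0.01101275
Sum = 0.01195455.
Largest term belongs to Condition Delta, so Condition Delta is most probable.

Condition Delta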